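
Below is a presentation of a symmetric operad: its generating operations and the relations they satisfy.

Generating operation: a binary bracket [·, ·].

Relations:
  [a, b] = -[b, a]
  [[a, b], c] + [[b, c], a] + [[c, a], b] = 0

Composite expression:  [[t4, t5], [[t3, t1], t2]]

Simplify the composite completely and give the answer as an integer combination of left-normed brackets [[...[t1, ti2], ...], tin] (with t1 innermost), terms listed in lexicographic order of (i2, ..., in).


[[[[t1, t3], t2], t4], t5] - [[[[t1, t3], t2], t5], t4]

Expand each bracket as ab - ba; the t1-initial words give the coefficients.
Composite bracket: [[t4, t5], [[t3, t1], t2]]
Each bracket splits as ab - ba, giving 16 signed words (2^4 = 16).
Keep just the words that open with t1:
  sign of t1t3t2t4t5 is +1, so it contributes +[[[[t1, t3], t2], t4], t5]
  sign of t1t3t2t5t4 is -1, so it contributes -[[[[t1, t3], t2], t5], t4]


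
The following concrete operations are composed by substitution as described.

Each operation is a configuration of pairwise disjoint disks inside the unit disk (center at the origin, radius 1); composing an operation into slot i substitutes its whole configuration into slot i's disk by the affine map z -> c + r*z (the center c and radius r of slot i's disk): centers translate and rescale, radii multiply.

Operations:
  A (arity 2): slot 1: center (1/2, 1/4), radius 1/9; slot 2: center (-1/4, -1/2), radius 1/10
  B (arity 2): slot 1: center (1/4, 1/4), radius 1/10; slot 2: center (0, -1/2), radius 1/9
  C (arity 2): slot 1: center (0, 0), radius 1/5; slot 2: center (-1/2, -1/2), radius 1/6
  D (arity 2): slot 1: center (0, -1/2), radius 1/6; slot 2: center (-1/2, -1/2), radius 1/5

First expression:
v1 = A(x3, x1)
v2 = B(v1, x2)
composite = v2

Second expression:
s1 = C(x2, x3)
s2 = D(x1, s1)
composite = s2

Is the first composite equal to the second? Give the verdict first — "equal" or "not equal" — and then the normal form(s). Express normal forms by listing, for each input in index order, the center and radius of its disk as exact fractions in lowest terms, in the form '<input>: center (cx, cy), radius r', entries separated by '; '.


not equal; the first gives x1: center (9/40, 1/5), radius 1/100; x2: center (0, -1/2), radius 1/9; x3: center (3/10, 11/40), radius 1/90 and the second x1: center (0, -1/2), radius 1/6; x2: center (-1/2, -1/2), radius 1/25; x3: center (-3/5, -3/5), radius 1/30

In normal form, the first expression is x1: center (9/40, 1/5), radius 1/100; x2: center (0, -1/2), radius 1/9; x3: center (3/10, 11/40), radius 1/90
In normal form, the second expression is x1: center (0, -1/2), radius 1/6; x2: center (-1/2, -1/2), radius 1/25; x3: center (-3/5, -3/5), radius 1/30
The normal forms differ: not equal.


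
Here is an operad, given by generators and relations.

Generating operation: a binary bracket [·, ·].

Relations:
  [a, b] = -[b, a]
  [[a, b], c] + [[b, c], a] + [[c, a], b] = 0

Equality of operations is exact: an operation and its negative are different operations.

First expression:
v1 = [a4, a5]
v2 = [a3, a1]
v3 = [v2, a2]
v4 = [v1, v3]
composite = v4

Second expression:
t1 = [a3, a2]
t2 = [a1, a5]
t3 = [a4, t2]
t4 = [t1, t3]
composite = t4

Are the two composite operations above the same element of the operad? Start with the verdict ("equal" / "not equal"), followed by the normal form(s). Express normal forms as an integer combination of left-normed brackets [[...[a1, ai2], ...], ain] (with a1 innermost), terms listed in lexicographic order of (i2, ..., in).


not equal — first [[[[a1, a3], a2], a4], a5] - [[[[a1, a3], a2], a5], a4], second -[[[[a1, a5], a4], a2], a3] + [[[[a1, a5], a4], a3], a2]

Normal form of the first expression: [[[[a1, a3], a2], a4], a5] - [[[[a1, a3], a2], a5], a4]
Normal form of the second expression: -[[[[a1, a5], a4], a2], a3] + [[[[a1, a5], a4], a3], a2]
Distinct normal forms: not equal.


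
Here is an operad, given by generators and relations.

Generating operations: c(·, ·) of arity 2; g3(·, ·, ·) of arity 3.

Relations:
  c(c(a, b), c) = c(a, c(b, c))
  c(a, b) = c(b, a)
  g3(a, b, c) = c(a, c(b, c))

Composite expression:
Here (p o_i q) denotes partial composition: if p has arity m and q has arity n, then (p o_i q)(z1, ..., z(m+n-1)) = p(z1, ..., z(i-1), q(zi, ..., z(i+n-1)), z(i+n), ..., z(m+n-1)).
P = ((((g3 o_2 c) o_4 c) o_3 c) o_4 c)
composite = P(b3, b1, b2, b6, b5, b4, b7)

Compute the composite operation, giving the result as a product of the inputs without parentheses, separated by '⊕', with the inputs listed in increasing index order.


b1 ⊕ b2 ⊕ b3 ⊕ b4 ⊕ b5 ⊕ b6 ⊕ b7

Both nesting and order wash out for g3; what remains is which b's occur.
c(b6, b5) spells out as b6 ⊕ b5
c(b2, c(b6, b5)) spells out as b2 ⊕ b6 ⊕ b5
c(b1, c(b2, c(b6, b5))) spells out as b1 ⊕ b2 ⊕ b6 ⊕ b5
c(b4, b7) spells out as b4 ⊕ b7
g3(b3, c(b1, c(b2, c(b6, b5))), c(b4, b7)) spells out as b3 ⊕ b1 ⊕ b2 ⊕ b6 ⊕ b5 ⊕ b4 ⊕ b7
sorting the factors by input index: b1 ⊕ b2 ⊕ b3 ⊕ b4 ⊕ b5 ⊕ b6 ⊕ b7


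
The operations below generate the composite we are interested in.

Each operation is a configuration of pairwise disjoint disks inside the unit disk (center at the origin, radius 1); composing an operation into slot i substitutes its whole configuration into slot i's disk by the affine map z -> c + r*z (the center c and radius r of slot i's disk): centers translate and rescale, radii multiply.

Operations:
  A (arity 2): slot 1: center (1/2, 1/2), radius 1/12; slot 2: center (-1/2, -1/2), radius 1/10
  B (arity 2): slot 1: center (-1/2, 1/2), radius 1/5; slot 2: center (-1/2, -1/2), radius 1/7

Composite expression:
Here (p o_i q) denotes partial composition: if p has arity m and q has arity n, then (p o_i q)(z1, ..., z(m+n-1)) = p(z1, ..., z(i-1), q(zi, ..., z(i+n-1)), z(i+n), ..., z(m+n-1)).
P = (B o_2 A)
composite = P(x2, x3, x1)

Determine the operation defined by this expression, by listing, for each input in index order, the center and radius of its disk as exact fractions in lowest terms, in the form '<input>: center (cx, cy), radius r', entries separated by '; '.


x1: center (-4/7, -4/7), radius 1/70; x2: center (-1/2, 1/2), radius 1/5; x3: center (-3/7, -3/7), radius 1/84

Below B, radii multiply path by path; the x-disk centers shift.
x2: after 1 affine step, its disk has center (-1/2, 1/2), radius 1/5
x3: after 2 affine steps, its disk has center (-3/7, -3/7), radius 1/84
x1: after 2 affine steps, its disk has center (-4/7, -4/7), radius 1/70


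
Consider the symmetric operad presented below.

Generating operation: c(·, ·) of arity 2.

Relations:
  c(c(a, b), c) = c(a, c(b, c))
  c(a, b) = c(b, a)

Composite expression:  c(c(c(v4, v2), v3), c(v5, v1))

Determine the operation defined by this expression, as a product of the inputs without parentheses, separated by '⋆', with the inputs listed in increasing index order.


v1 ⋆ v2 ⋆ v3 ⋆ v4 ⋆ v5

Any arrangement under c is one operation, so sort the v-inputs.
c(v4, v2) reduces to v4 ⋆ v2
c(c(v4, v2), v3) reduces to v4 ⋆ v2 ⋆ v3
c(v5, v1) reduces to v5 ⋆ v1
c(c(c(v4, v2), v3), c(v5, v1)) reduces to v4 ⋆ v2 ⋆ v3 ⋆ v5 ⋆ v1
sorting the factors by input index: v1 ⋆ v2 ⋆ v3 ⋆ v4 ⋆ v5


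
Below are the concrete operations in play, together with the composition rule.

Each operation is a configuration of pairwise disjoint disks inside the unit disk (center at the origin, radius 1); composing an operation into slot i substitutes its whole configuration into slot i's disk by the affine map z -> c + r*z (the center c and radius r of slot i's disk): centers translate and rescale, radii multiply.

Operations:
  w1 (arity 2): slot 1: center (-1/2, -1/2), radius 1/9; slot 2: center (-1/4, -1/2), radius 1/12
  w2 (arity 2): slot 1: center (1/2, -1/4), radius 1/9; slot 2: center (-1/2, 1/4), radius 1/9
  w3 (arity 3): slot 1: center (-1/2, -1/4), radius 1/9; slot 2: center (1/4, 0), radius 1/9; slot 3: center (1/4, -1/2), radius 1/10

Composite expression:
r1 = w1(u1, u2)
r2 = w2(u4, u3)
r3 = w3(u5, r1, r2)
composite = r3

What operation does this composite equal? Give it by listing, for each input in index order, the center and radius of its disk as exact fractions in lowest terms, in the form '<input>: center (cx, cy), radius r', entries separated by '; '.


u1: center (7/36, -1/18), radius 1/81; u2: center (2/9, -1/18), radius 1/108; u3: center (1/5, -19/40), radius 1/90; u4: center (3/10, -21/40), radius 1/90; u5: center (-1/2, -1/4), radius 1/9

Follow each u-input down from w3: c' goes to c + r*c', radius to r*r'.
input u5: composing its 1 substitution step yields center (-1/2, -1/4), radius 1/9
input u1: composing its 2 substitution steps yields center (7/36, -1/18), radius 1/81
input u2: composing its 2 substitution steps yields center (2/9, -1/18), radius 1/108
input u4: composing its 2 substitution steps yields center (3/10, -21/40), radius 1/90
input u3: composing its 2 substitution steps yields center (1/5, -19/40), radius 1/90


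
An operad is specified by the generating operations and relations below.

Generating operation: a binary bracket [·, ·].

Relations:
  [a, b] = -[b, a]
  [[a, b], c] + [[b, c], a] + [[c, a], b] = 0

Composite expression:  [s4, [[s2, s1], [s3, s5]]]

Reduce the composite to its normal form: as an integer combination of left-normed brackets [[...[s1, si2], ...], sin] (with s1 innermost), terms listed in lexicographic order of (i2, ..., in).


[[[[s1, s2], s3], s5], s4] - [[[[s1, s2], s5], s3], s4]

A multilinear Lie element is pinned by s1-initial words (s1 innermost).
Composite bracket: [s4, [[s2, s1], [s3, s5]]]
Each bracket splits as ab - ba, giving 16 signed words (2^4 = 16).
Words beginning with s1 determine it all:
  word s1s2s3s5s4 has sign +1, contributing +[[[[s1, s2], s3], s5], s4]
  word s1s2s5s3s4 has sign -1, contributing -[[[[s1, s2], s5], s3], s4]


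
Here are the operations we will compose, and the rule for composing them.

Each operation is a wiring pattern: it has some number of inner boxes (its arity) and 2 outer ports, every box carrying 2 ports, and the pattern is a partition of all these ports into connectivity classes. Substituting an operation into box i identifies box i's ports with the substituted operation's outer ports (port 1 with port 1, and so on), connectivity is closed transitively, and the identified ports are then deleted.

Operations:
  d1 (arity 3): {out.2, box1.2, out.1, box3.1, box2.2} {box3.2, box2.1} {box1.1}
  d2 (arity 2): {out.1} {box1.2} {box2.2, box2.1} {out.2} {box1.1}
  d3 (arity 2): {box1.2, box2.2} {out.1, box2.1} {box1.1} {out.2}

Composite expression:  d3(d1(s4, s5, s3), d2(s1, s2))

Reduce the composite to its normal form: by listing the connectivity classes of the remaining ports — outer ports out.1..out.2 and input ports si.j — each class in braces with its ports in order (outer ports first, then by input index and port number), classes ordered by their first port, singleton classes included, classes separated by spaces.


Reachability decides: close wires over d3-identified ports.
through d1, on inputs (s4, s5, s3): {out.1, out.2, s3.1, s4.2, s5.2} {s3.2, s5.1} {s4.1} (out.j = stage outer ports)
through d2, on inputs (s1, s2): {out.1} {out.2} {s1.1} {s1.2} {s2.1, s2.2} (out.j = stage outer ports)
through d3, on inputs (s4, s5, s3, s1, s2): {out.1} {out.2} {s1.1} {s1.2} {s2.1, s2.2} {s3.1, s4.2, s5.2} {s3.2, s5.1} {s4.1} (out.j = stage outer ports)

{out.1} {out.2} {s1.1} {s1.2} {s2.1, s2.2} {s3.1, s4.2, s5.2} {s3.2, s5.1} {s4.1}


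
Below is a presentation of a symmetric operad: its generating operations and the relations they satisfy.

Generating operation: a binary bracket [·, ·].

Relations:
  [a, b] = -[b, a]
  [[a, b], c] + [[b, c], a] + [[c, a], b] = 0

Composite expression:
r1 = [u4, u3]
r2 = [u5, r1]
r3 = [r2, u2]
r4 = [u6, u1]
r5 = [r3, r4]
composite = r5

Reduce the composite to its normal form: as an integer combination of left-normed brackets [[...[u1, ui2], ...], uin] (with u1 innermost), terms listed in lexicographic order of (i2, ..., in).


In the tensor algebra, words opening u1 carry the u1-anchored form.
Composite bracket: [[[u5, [u4, u3]], u2], [u6, u1]]
The bracket unfolds into 32 signed words via [a, b] = ab - ba (2^5 = 32).
The u1-initial words carry the normal form:
  u1u6u2u3u4u5 appears with sign -1, giving the term -[[[[[u1, u6], u2], u3], u4], u5]
  u1u6u2u4u3u5 appears with sign +1, giving the term +[[[[[u1, u6], u2], u4], u3], u5]
  u1u6u2u5u3u4 appears with sign +1, giving the term +[[[[[u1, u6], u2], u5], u3], u4]
  u1u6u2u5u4u3 appears with sign -1, giving the term -[[[[[u1, u6], u2], u5], u4], u3]
  u1u6u3u4u5u2 appears with sign +1, giving the term +[[[[[u1, u6], u3], u4], u5], u2]
  u1u6u4u3u5u2 appears with sign -1, giving the term -[[[[[u1, u6], u4], u3], u5], u2]
  u1u6u5u3u4u2 appears with sign -1, giving the term -[[[[[u1, u6], u5], u3], u4], u2]
  u1u6u5u4u3u2 appears with sign +1, giving the term +[[[[[u1, u6], u5], u4], u3], u2]

-[[[[[u1, u6], u2], u3], u4], u5] + [[[[[u1, u6], u2], u4], u3], u5] + [[[[[u1, u6], u2], u5], u3], u4] - [[[[[u1, u6], u2], u5], u4], u3] + [[[[[u1, u6], u3], u4], u5], u2] - [[[[[u1, u6], u4], u3], u5], u2] - [[[[[u1, u6], u5], u3], u4], u2] + [[[[[u1, u6], u5], u4], u3], u2]


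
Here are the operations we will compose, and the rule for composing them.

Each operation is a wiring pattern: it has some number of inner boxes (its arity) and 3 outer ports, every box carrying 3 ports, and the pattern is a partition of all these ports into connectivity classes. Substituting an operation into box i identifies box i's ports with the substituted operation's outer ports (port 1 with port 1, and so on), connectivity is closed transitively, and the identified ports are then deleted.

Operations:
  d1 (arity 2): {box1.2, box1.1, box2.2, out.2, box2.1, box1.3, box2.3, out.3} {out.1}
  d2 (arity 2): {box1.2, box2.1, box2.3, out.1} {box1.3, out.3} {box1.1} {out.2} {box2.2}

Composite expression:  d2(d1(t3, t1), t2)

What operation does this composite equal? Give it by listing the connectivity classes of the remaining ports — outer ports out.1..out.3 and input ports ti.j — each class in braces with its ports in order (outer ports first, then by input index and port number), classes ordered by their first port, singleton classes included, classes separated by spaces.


After gluing at d2, chains via deleted ports link the t-ports.
after d1, the pattern on (t3, t1) reads {out.1} {out.2, out.3, t1.1, t1.2, t1.3, t3.1, t3.2, t3.3} (out.j = its outer ports)
after d2, the pattern on (t3, t1, t2) reads {out.1, out.3, t1.1, t1.2, t1.3, t2.1, t2.3, t3.1, t3.2, t3.3} {out.2} {t2.2} (out.j = its outer ports)

{out.1, out.3, t1.1, t1.2, t1.3, t2.1, t2.3, t3.1, t3.2, t3.3} {out.2} {t2.2}


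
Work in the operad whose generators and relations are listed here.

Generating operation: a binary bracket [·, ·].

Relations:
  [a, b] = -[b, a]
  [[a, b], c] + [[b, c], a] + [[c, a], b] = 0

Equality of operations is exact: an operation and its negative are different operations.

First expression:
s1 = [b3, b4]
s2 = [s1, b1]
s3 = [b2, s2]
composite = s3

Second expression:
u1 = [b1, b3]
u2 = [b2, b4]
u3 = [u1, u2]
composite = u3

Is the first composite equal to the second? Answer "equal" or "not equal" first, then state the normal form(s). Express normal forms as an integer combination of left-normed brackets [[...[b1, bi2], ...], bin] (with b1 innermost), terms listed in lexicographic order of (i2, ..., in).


not equal; the first gives [[[b1, b3], b4], b2] - [[[b1, b4], b3], b2] and the second [[[b1, b3], b2], b4] - [[[b1, b3], b4], b2]

In normal form, the first expression is [[[b1, b3], b4], b2] - [[[b1, b4], b3], b2]
In normal form, the second expression is [[[b1, b3], b2], b4] - [[[b1, b3], b4], b2]
No match — not equal.


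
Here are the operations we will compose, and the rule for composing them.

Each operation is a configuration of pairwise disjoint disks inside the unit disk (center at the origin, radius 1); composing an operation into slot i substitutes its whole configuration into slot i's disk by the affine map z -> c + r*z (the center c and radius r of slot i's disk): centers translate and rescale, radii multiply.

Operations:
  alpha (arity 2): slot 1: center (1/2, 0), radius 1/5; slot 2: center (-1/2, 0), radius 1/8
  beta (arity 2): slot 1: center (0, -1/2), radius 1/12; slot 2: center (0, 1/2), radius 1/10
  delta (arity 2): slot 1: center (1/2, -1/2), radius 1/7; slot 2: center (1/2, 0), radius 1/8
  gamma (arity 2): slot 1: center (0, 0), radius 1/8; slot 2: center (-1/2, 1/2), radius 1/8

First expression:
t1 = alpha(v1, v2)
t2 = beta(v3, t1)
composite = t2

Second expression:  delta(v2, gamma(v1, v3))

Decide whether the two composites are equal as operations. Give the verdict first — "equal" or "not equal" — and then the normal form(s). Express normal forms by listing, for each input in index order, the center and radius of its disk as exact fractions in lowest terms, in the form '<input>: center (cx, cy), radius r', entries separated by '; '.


Normal form of the first expression: v1: center (1/20, 1/2), radius 1/50; v2: center (-1/20, 1/2), radius 1/80; v3: center (0, -1/2), radius 1/12
Normal form of the second expression: v1: center (1/2, 0), radius 1/64; v2: center (1/2, -1/2), radius 1/7; v3: center (7/16, 1/16), radius 1/64
They disagree, so not equal.

not equal; the first gives v1: center (1/20, 1/2), radius 1/50; v2: center (-1/20, 1/2), radius 1/80; v3: center (0, -1/2), radius 1/12 and the second v1: center (1/2, 0), radius 1/64; v2: center (1/2, -1/2), radius 1/7; v3: center (7/16, 1/16), radius 1/64


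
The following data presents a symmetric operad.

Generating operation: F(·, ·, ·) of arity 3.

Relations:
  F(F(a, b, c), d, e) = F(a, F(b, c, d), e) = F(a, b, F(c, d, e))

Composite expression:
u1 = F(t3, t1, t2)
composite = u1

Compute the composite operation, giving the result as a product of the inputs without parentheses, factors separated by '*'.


t3 * t1 * t2

Under associativity of F, the answer is the t's in reading order.
F(t3, t1, t2) reduces to t3 * t1 * t2


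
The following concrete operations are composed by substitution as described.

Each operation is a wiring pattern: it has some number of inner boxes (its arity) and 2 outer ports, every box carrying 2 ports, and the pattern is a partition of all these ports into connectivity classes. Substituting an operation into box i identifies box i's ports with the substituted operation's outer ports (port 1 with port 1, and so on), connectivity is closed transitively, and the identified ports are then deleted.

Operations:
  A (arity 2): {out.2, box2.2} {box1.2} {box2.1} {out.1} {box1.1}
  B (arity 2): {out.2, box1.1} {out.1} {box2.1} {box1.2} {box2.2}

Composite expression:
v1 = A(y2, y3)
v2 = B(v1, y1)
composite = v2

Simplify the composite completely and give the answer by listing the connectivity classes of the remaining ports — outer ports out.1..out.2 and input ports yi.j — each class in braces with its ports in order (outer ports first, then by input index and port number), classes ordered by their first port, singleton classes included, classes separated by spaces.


{out.1} {out.2} {y1.1} {y1.2} {y2.1} {y2.2} {y3.1} {y3.2}


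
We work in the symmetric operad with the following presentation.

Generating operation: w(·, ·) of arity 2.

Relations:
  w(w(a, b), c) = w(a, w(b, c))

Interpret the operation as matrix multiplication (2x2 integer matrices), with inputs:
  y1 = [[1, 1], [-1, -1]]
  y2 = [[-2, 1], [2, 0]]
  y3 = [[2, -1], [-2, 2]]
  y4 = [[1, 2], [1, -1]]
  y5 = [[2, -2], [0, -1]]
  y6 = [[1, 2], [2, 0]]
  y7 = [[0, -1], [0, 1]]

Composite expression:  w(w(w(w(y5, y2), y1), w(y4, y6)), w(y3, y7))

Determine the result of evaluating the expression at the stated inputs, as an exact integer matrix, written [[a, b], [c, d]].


[[0, -40], [0, -8]]

w(y5, y2) = [[-8, 2], [-2, 0]]
w(w(y5, y2), y1) = [[-10, -10], [-2, -2]]
w(y4, y6) = [[5, 2], [-1, 2]]
w(w(w(y5, y2), y1), w(y4, y6)) = [[-40, -40], [-8, -8]]
w(y3, y7) = [[0, -3], [0, 4]]
w(w(w(w(y5, y2), y1), w(y4, y6)), w(y3, y7)) = [[0, -40], [0, -8]]


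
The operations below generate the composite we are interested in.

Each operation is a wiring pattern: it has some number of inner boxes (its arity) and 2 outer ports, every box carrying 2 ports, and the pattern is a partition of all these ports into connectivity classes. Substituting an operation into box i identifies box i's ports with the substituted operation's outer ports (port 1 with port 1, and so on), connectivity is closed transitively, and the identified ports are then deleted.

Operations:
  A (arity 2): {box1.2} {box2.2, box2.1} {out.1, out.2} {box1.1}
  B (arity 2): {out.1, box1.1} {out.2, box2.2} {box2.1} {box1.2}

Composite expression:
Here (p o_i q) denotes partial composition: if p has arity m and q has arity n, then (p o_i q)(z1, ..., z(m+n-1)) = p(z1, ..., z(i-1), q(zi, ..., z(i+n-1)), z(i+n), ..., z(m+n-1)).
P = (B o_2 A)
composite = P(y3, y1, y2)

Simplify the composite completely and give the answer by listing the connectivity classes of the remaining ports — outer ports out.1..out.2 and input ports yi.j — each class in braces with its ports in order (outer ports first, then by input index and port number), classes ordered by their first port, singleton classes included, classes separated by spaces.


{out.1, y3.1} {out.2} {y1.1} {y1.2} {y2.1, y2.2} {y3.2}

Reachability decides: close wires over B-identified ports.
A over (y1, y2) gives {out.1, out.2} {y1.1} {y1.2} {y2.1, y2.2}, out.j being that stage's outer ports
B over (y3, y1, y2) gives {out.1, y3.1} {out.2} {y1.1} {y1.2} {y2.1, y2.2} {y3.2}, out.j being that stage's outer ports


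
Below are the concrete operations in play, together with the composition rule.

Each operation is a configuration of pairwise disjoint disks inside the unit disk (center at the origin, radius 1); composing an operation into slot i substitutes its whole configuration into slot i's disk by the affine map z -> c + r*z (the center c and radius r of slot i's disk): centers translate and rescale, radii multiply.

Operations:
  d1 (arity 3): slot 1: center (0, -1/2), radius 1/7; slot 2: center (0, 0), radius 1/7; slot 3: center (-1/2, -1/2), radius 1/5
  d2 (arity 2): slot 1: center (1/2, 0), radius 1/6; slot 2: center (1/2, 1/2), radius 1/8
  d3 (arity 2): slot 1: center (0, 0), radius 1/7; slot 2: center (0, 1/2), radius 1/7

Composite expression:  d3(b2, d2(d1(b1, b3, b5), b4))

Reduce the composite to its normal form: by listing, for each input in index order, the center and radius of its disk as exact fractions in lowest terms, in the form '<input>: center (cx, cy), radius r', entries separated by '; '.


b1: center (1/14, 41/84), radius 1/294; b2: center (0, 0), radius 1/7; b3: center (1/14, 1/2), radius 1/294; b4: center (1/14, 4/7), radius 1/56; b5: center (5/84, 41/84), radius 1/210

Follow each b-input down from d3: c' goes to c + r*c', radius to r*r'.
b2 passes through 1 substitution, ending at center (0, 0), radius 1/7
b1 passes through 3 substitutions, ending at center (1/14, 41/84), radius 1/294
b3 passes through 3 substitutions, ending at center (1/14, 1/2), radius 1/294
b5 passes through 3 substitutions, ending at center (5/84, 41/84), radius 1/210
b4 passes through 2 substitutions, ending at center (1/14, 4/7), radius 1/56


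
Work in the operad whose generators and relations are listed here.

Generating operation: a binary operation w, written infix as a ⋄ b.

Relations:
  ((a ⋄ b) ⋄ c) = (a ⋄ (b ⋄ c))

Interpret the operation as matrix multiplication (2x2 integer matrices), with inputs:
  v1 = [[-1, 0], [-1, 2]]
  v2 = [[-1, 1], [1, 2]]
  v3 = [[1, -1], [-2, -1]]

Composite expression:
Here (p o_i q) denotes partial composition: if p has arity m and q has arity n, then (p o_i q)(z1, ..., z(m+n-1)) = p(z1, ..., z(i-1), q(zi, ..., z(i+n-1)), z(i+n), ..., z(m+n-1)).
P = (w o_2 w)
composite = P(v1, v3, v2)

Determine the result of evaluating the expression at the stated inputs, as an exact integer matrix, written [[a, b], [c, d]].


[[2, 1], [4, -7]]

(v3 ⋄ v2) = [[-2, -1], [1, -4]]
(v1 ⋄ (v3 ⋄ v2)) = [[2, 1], [4, -7]]


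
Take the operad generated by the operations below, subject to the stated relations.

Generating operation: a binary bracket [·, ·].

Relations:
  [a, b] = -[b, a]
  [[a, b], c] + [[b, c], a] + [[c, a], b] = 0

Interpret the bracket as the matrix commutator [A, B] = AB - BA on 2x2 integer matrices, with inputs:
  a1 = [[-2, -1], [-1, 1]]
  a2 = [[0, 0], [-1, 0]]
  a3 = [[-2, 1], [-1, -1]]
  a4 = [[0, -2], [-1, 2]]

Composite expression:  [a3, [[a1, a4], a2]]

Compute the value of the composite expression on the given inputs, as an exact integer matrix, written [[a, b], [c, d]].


[a1, a4] = [[-1, 4], [-1, 1]]
[[a1, a4], a2] = [[-4, 0], [-2, 4]]
[a3, [[a1, a4], a2]] = [[-2, 8], [6, 2]]

[[-2, 8], [6, 2]]


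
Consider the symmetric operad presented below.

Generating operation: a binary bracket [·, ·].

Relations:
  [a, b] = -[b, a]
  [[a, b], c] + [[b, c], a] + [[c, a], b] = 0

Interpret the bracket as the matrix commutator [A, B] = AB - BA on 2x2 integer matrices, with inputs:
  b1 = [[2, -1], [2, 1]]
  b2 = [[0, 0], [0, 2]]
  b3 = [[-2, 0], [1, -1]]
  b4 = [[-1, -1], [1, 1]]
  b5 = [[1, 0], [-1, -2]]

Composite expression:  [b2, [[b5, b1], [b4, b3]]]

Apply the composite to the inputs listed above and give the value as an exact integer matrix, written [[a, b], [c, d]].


[[0, 8], [32, 0]]

[b5, b1] = [[-1, -3], [-7, 1]]
[b4, b3] = [[-1, -1], [1, 1]]
[[b5, b1], [b4, b3]] = [[-10, -4], [16, 10]]
[b2, [[b5, b1], [b4, b3]]] = [[0, 8], [32, 0]]


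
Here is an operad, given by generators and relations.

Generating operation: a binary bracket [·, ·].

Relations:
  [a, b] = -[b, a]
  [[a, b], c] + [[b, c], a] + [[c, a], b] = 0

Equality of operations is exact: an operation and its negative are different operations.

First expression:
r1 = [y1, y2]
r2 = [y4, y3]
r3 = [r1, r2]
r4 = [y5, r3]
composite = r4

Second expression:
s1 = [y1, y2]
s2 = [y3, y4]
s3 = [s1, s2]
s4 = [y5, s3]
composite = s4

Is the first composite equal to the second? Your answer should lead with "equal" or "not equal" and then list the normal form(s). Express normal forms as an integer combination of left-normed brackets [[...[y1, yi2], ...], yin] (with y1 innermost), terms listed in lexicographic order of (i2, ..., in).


not equal — first [[[[y1, y2], y3], y4], y5] - [[[[y1, y2], y4], y3], y5], second -[[[[y1, y2], y3], y4], y5] + [[[[y1, y2], y4], y3], y5]

The first expression reduces to [[[[y1, y2], y3], y4], y5] - [[[[y1, y2], y4], y3], y5]
The second expression reduces to -[[[[y1, y2], y3], y4], y5] + [[[[y1, y2], y4], y3], y5]
No match — not equal.


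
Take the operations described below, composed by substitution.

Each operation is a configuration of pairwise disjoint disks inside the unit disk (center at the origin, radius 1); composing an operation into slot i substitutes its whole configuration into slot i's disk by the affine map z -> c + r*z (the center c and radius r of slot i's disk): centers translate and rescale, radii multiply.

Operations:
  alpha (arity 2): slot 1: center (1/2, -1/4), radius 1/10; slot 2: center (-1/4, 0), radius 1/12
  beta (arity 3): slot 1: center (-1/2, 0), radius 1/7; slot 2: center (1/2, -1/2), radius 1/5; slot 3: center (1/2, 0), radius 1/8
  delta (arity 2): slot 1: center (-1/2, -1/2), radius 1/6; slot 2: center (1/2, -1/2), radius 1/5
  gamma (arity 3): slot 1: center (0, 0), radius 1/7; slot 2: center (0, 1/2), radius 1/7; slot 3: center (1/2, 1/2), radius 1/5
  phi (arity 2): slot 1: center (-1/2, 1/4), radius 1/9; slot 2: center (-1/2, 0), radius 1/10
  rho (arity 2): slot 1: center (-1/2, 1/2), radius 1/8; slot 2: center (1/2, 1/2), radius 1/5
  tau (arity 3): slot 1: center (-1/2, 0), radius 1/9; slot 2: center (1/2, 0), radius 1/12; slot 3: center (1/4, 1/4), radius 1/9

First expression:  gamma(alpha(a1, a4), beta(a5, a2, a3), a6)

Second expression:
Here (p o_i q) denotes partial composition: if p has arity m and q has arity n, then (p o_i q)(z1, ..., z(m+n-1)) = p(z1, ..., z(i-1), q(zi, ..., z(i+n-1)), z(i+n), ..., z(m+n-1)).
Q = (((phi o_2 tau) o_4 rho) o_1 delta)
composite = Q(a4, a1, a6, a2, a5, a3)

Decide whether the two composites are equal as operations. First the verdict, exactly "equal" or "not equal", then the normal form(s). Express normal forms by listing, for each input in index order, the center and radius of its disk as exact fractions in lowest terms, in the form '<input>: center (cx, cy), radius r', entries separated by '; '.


not equal; first: a1: center (1/14, -1/28), radius 1/70; a2: center (1/14, 3/7), radius 1/35; a3: center (1/14, 1/2), radius 1/56; a4: center (-1/28, 0), radius 1/84; a5: center (-1/14, 1/2), radius 1/49; a6: center (1/2, 1/2), radius 1/5; second: a1: center (-4/9, 7/36), radius 1/45; a2: center (-9/20, 0), radius 1/120; a3: center (-169/360, 11/360), radius 1/450; a4: center (-5/9, 7/36), radius 1/54; a5: center (-173/360, 11/360), radius 1/720; a6: center (-11/20, 0), radius 1/90

The first expression reduces to a1: center (1/14, -1/28), radius 1/70; a2: center (1/14, 3/7), radius 1/35; a3: center (1/14, 1/2), radius 1/56; a4: center (-1/28, 0), radius 1/84; a5: center (-1/14, 1/2), radius 1/49; a6: center (1/2, 1/2), radius 1/5
The second expression reduces to a1: center (-4/9, 7/36), radius 1/45; a2: center (-9/20, 0), radius 1/120; a3: center (-169/360, 11/360), radius 1/450; a4: center (-5/9, 7/36), radius 1/54; a5: center (-173/360, 11/360), radius 1/720; a6: center (-11/20, 0), radius 1/90
Distinct normal forms: not equal.


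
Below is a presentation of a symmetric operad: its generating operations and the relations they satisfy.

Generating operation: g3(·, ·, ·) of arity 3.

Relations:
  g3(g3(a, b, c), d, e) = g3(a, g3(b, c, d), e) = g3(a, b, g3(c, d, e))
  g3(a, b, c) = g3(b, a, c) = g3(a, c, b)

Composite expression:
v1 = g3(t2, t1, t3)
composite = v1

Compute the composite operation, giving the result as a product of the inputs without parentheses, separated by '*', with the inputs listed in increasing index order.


t1 * t2 * t3


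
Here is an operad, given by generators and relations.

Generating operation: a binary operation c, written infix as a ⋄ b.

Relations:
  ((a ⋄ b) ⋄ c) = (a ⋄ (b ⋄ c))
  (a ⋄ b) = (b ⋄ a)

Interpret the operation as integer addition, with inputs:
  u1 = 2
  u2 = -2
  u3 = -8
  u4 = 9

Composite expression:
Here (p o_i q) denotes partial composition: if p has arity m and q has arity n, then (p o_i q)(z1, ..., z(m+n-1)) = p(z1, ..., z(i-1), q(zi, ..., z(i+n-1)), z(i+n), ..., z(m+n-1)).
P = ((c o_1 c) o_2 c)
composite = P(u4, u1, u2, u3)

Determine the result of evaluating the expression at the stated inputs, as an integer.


1

(u1 ⋄ u2) = 0
(u4 ⋄ (u1 ⋄ u2)) = 9
((u4 ⋄ (u1 ⋄ u2)) ⋄ u3) = 1


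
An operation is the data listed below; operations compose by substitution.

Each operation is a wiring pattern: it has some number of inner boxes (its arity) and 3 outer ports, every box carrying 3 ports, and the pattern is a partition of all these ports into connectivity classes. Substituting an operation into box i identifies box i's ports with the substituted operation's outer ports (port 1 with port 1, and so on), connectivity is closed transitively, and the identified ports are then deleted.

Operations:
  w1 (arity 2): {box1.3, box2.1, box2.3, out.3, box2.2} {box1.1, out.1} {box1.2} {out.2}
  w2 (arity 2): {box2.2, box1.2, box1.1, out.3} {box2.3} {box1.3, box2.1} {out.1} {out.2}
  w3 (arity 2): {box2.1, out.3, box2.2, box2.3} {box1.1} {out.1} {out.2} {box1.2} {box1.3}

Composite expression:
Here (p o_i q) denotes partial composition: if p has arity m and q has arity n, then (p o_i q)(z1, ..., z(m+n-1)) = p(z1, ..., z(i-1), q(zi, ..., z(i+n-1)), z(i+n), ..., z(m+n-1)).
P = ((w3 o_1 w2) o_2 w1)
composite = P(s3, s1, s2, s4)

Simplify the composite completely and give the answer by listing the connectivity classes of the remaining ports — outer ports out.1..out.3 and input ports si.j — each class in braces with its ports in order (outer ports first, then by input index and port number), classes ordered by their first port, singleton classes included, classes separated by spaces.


{out.1} {out.2} {out.3, s4.1, s4.2, s4.3} {s1.1, s3.3} {s1.2} {s1.3, s2.1, s2.2, s2.3} {s3.1, s3.2}

Two ports join when wires chain via w3-identified ports.
w1 over (s1, s2) gives {out.1, s1.1} {out.2} {out.3, s1.3, s2.1, s2.2, s2.3} {s1.2}, out.j being that stage's outer ports
w2 over (s3, s1, s2) gives {out.1} {out.2} {out.3, s3.1, s3.2} {s1.1, s3.3} {s1.2} {s1.3, s2.1, s2.2, s2.3}, out.j being that stage's outer ports
w3 over (s3, s1, s2, s4) gives {out.1} {out.2} {out.3, s4.1, s4.2, s4.3} {s1.1, s3.3} {s1.2} {s1.3, s2.1, s2.2, s2.3} {s3.1, s3.2}, out.j being that stage's outer ports


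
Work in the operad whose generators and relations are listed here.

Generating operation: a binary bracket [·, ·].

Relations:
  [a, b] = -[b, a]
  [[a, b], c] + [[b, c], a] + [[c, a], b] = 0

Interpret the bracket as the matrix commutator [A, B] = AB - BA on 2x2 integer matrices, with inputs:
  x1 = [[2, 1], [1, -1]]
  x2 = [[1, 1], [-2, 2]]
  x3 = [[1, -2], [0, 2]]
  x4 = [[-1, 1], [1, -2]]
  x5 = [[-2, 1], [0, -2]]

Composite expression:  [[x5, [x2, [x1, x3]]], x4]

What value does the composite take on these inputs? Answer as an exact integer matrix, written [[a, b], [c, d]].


[x1, x3] = [[2, -5], [-1, -2]]
[x2, [x1, x3]] = [[-11, 1], [-9, 11]]
[x5, [x2, [x1, x3]]] = [[-9, 22], [0, 9]]
[[x5, [x2, [x1, x3]]], x4] = [[22, -40], [18, -22]]

[[22, -40], [18, -22]]


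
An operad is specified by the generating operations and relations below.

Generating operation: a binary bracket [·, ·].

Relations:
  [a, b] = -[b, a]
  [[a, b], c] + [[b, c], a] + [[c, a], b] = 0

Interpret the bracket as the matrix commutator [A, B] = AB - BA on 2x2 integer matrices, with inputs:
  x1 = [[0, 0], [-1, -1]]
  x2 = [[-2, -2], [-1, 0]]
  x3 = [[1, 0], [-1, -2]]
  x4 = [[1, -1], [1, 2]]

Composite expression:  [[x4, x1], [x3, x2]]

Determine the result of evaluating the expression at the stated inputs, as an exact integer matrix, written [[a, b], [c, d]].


[[5, -8], [-10, -5]]

[x4, x1] = [[1, 1], [0, -1]]
[x3, x2] = [[-2, -6], [5, 2]]
[[x4, x1], [x3, x2]] = [[5, -8], [-10, -5]]


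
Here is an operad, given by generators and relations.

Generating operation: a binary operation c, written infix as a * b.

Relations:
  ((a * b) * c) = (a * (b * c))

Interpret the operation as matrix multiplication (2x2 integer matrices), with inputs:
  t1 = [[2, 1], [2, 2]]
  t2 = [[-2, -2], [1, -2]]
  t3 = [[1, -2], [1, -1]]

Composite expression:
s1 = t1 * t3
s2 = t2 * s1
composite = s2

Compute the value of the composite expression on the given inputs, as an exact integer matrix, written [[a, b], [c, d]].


(t1 * t3) = [[3, -5], [4, -6]]
(t2 * (t1 * t3)) = [[-14, 22], [-5, 7]]

[[-14, 22], [-5, 7]]


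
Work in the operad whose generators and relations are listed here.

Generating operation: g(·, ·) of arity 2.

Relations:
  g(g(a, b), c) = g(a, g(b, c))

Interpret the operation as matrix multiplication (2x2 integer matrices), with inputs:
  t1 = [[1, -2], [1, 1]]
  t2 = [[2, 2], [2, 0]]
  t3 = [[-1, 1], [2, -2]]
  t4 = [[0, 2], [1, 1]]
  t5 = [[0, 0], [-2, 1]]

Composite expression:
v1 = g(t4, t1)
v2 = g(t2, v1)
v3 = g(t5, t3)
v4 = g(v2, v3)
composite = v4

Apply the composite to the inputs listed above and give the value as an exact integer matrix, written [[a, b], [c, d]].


g(t4, t1) = [[2, 2], [2, -1]]
g(t2, g(t4, t1)) = [[8, 2], [4, 4]]
g(t5, t3) = [[0, 0], [4, -4]]
g(g(t2, g(t4, t1)), g(t5, t3)) = [[8, -8], [16, -16]]

[[8, -8], [16, -16]]


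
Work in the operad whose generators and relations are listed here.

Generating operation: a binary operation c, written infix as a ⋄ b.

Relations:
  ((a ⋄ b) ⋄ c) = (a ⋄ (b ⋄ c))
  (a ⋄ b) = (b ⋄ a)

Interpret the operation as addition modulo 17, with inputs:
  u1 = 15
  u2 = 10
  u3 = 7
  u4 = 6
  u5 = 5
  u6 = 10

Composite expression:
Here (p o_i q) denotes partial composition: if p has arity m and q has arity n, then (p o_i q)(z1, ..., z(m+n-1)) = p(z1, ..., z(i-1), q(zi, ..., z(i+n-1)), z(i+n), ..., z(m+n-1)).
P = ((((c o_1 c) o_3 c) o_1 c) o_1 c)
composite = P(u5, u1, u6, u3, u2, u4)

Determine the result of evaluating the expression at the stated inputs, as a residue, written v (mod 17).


(u5 ⋄ u1) = 3
((u5 ⋄ u1) ⋄ u6) = 13
(((u5 ⋄ u1) ⋄ u6) ⋄ u3) = 3
(u2 ⋄ u4) = 16
((((u5 ⋄ u1) ⋄ u6) ⋄ u3) ⋄ (u2 ⋄ u4)) = 2

2 (mod 17)


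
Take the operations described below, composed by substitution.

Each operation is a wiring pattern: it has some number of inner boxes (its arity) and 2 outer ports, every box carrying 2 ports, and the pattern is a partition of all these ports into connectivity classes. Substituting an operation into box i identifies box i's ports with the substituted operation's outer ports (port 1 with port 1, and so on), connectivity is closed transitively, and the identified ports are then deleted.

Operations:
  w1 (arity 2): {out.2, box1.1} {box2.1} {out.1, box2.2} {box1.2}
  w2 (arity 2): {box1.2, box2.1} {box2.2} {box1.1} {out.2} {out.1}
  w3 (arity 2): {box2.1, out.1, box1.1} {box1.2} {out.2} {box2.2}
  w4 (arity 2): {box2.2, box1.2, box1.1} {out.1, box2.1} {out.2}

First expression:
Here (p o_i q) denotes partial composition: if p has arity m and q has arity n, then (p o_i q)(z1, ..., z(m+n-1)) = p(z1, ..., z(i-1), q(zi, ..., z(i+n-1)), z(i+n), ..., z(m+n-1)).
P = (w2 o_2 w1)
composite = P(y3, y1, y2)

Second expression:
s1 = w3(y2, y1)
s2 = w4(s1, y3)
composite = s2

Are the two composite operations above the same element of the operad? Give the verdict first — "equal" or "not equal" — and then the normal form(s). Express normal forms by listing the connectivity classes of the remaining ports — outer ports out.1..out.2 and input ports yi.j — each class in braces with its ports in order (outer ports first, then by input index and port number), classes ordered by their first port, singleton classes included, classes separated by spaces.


not equal: they reduce to {out.1} {out.2} {y1.1} {y1.2} {y2.1} {y2.2, y3.2} {y3.1} and {out.1, y3.1} {out.2} {y1.1, y2.1, y3.2} {y1.2} {y2.2}


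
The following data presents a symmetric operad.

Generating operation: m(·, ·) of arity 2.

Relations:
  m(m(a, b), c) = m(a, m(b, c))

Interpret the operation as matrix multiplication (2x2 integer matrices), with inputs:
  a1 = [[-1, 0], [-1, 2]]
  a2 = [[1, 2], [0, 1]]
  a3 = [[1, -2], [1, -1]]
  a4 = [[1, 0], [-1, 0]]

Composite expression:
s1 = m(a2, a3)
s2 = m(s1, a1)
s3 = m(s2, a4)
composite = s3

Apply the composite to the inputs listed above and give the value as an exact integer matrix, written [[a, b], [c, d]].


m(a2, a3) = [[3, -4], [1, -1]]
m(m(a2, a3), a1) = [[1, -8], [0, -2]]
m(m(m(a2, a3), a1), a4) = [[9, 0], [2, 0]]

[[9, 0], [2, 0]]


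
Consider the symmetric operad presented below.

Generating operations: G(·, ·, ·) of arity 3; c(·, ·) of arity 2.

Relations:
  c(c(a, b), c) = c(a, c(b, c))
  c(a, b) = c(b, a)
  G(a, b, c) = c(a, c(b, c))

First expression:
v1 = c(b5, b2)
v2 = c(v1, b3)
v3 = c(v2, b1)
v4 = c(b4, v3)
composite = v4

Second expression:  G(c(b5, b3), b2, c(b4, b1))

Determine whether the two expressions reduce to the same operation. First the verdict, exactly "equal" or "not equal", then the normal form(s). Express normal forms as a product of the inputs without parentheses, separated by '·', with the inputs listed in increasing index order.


equal; the common form is b1 · b2 · b3 · b4 · b5

The first expression reduces to b1 · b2 · b3 · b4 · b5
The second expression reduces to b1 · b2 · b3 · b4 · b5
Both agree, so they are equal.


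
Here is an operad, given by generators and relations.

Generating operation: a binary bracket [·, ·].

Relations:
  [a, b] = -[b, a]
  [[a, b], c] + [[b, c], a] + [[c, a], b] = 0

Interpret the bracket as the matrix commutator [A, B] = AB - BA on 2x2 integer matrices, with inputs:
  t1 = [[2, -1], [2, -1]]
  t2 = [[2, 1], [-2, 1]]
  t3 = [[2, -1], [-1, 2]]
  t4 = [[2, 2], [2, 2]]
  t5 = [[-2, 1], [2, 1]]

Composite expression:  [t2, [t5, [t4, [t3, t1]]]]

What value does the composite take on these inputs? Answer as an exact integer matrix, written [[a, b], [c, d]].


[t3, t1] = [[-3, 3], [-3, 3]]
[t4, [t3, t1]] = [[-12, 12], [-12, 12]]
[t5, [t4, [t3, t1]]] = [[-36, -12], [-84, 36]]
[t2, [t5, [t4, [t3, t1]]]] = [[-108, 60], [228, 108]]

[[-108, 60], [228, 108]]
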